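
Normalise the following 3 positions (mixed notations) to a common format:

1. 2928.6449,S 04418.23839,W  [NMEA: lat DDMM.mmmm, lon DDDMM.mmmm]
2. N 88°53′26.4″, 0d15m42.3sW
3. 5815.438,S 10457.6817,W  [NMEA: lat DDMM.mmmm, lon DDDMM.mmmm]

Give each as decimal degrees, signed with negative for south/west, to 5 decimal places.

1. -29.47742, -44.30397
2. 88.89067, -0.26175
3. -58.25730, -104.96136

Point 1:
  Lat: split at 2 digits → 29° and 28.6449′; 29 + 28.6449/60 = 29.477415
  S ⇒ negate
  Lon: degrees = first 3 digits = 44, minutes = 18.23839; 44 + 18.23839/60 = 44.303973
  W → negative
Point 2:
  Latitude: 88° + 53/60 + 26.4/3600 = 88 + 0.883333 + 0.007333 = 88.890667
  N ⇒ keep positive
  Longitude: 0° + 15/60 + 42.3/3600 = 0 + 0.250000 + 0.011750 = 0.261750
  hemisphere W, so the sign is −
Point 3:
  Lat: split at 2 digits → 58° and 15.438′; 58 + 15.438/60 = 58.257300
  S ⇒ negate
  Lon: degrees = first 3 digits = 104, minutes = 57.6817; 104 + 57.6817/60 = 104.961362
  W → negative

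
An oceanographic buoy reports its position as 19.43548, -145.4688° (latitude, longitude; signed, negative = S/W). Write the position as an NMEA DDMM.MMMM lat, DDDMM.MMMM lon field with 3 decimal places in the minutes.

1926.129,N / 14528.128,W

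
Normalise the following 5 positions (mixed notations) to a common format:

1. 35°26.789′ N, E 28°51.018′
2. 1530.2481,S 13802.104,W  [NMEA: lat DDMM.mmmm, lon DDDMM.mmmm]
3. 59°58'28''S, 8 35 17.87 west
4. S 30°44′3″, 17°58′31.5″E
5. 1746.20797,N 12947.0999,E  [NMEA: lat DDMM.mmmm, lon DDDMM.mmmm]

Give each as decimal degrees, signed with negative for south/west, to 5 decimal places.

1. 35.44648, 28.85030
2. -15.50414, -138.03507
3. -59.97444, -8.58830
4. -30.73417, 17.97542
5. 17.77013, 129.78500

Point 1:
  φ: 35 + 26.789/60 = 35.446483
  N ⇒ keep positive
  Longitude: 51.018′ = 0.850300°; total 28.850300
  E ⇒ keep positive
Point 2:
  Lat: split at 2 digits → 15° and 30.2481′; 15 + 30.2481/60 = 15.504135
  S ⇒ negate
  λ: split at 3 digits → 138° and 2.104′; 138 + 2.104/60 = 138.035067
  W → negative
Point 3:
  φ: 59 + 58/60 + 28/3600 = 59.974444
  S ⇒ negate
  λ: 8 + 35/60 + 17.87/3600 = 8.588297
  W → negative
Point 4:
  Latitude: 30 + 44/60 + 3/3600 = 30.734167
  S ⇒ negate
  Lon: 58′ + 31.5″ = 58.52500′; 17 + 58.52500/60 = 17.975417
  E ⇒ keep positive
Point 5:
  φ: split at 2 digits → 17° and 46.20797′; 17 + 46.20797/60 = 17.770133
  N → positive
  Lon: degrees = first 3 digits = 129, minutes = 47.0999; 129 + 47.0999/60 = 129.784998
  E ⇒ keep positive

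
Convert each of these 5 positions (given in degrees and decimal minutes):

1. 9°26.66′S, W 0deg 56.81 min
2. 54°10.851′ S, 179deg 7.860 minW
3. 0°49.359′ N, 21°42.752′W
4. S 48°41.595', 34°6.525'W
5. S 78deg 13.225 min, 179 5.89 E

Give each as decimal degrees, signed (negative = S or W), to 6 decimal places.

1. -9.444333, -0.946833
2. -54.180850, -179.131000
3. 0.822650, -21.712533
4. -48.693250, -34.108750
5. -78.220417, 179.098167

Point 1:
  Lat: 9 + 26.66/60 = 9.4443333
  S ⇒ negate
  Longitude: 0 + 56.81/60 = 0.9468333
  hemisphere W, so the sign is −
Point 2:
  Lat: 54 + 10.851/60 = 54.1808500
  hemisphere S, so the sign is −
  Lon: 179 + 7.86/60 = 179.1310000
  hemisphere W, so the sign is −
Point 3:
  Latitude: 0 + 49.359/60 = 0.8226500
  N ⇒ keep positive
  Lon: 21 + 42.752/60 = 21.7125333
  W → negative
Point 4:
  Lat: 41.595′ = 0.693250°; total 48.6932500
  S ⇒ negate
  λ: 34 + 6.525/60 = 34.1087500
  W ⇒ negate
Point 5:
  φ: 78 + 13.225/60 = 78.2204167
  S ⇒ negate
  Lon: 179 + 5.89/60 = 179.0981667
  E → positive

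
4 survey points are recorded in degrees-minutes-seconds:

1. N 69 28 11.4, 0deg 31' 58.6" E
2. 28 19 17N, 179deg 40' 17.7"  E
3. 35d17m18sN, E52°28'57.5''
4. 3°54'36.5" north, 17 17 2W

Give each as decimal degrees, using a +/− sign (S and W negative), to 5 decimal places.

Point 1:
  φ: 69 + 28/60 + 11.4/3600 = 69.469833
  N → positive
  Lon: 0° + 31/60 + 58.6/3600 = 0 + 0.516667 + 0.016278 = 0.532944
  E ⇒ keep positive
Point 2:
  φ: 19′ + 17″ = 19.28333′; 28 + 19.28333/60 = 28.321389
  N ⇒ keep positive
  λ: 40′ + 17.7″ = 40.29500′; 179 + 40.29500/60 = 179.671583
  E ⇒ keep positive
Point 3:
  Lat: 17′ + 18″ = 17.30000′; 35 + 17.30000/60 = 35.288333
  N ⇒ keep positive
  Lon: 28′ + 57.5″ = 28.95833′; 52 + 28.95833/60 = 52.482639
  E → positive
Point 4:
  φ: 3 + 54/60 + 36.5/3600 = 3.910139
  N → positive
  Longitude: 17′ + 2″ = 17.03333′; 17 + 17.03333/60 = 17.283889
  hemisphere W, so the sign is −

1. 69.46983, 0.53294
2. 28.32139, 179.67158
3. 35.28833, 52.48264
4. 3.91014, -17.28389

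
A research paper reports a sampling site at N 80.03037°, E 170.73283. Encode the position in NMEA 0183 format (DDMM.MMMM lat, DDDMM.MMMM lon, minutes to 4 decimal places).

Latitude: 80° + 0.030370 × 60 = 80° 1.822200′
λ: minutes = (170.732830 − 170) × 60 = 43.969800

8001.8222,N / 17043.9698,E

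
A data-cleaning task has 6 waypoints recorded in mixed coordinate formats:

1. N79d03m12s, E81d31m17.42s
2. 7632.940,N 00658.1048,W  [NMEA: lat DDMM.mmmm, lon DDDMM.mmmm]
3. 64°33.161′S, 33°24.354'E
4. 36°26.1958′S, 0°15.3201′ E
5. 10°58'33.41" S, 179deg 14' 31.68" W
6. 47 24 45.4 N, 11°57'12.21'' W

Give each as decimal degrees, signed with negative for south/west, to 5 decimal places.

1. 79.05333, 81.52151
2. 76.54900, -6.96841
3. -64.55268, 33.40590
4. -36.43660, 0.25534
5. -10.97595, -179.24213
6. 47.41261, -11.95339

Point 1:
  Lat: 3′ + 12″ = 3.20000′; 79 + 3.20000/60 = 79.053333
  N ⇒ keep positive
  λ: 31′ + 17.42″ = 31.29033′; 81 + 31.29033/60 = 81.521506
  E ⇒ keep positive
Point 2:
  Lat: split at 2 digits → 76° and 32.94′; 76 + 32.94/60 = 76.549000
  N ⇒ keep positive
  Longitude: split at 3 digits → 006° and 58.1048′; 6 + 58.1048/60 = 6.968413
  hemisphere W, so the sign is −
Point 3:
  Latitude: 64 + 33.161/60 = 64.552683
  S ⇒ negate
  λ: 24.354′ = 0.405900°; total 33.405900
  E ⇒ keep positive
Point 4:
  Latitude: 26.1958′ = 0.436597°; total 36.436597
  S ⇒ negate
  Lon: 0 + 15.3201/60 = 0.255335
  E → positive
Point 5:
  Lat: 10° + 58/60 + 33.41/3600 = 10 + 0.966667 + 0.009281 = 10.975947
  S ⇒ negate
  λ: 14′ + 31.68″ = 14.52800′; 179 + 14.52800/60 = 179.242133
  W → negative
Point 6:
  Lat: 47° + 24/60 + 45.4/3600 = 47 + 0.400000 + 0.012611 = 47.412611
  N ⇒ keep positive
  Longitude: 11° + 57/60 + 12.21/3600 = 11 + 0.950000 + 0.003392 = 11.953392
  W → negative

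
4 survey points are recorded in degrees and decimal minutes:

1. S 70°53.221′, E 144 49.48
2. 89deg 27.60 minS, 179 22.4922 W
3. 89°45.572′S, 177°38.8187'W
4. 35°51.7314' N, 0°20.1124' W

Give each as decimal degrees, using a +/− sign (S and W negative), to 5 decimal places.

Point 1:
  φ: 70 + 53.221/60 = 70.887017
  hemisphere S, so the sign is −
  Lon: 144 + 49.48/60 = 144.824667
  E → positive
Point 2:
  φ: 89 + 27.6/60 = 89.460000
  S → negative
  λ: 22.4922′ = 0.374870°; total 179.374870
  W ⇒ negate
Point 3:
  Latitude: 89 + 45.572/60 = 89.759533
  hemisphere S, so the sign is −
  Lon: 177 + 38.8187/60 = 177.646978
  hemisphere W, so the sign is −
Point 4:
  φ: 35 + 51.7314/60 = 35.862190
  N → positive
  Lon: 0 + 20.1124/60 = 0.335207
  W → negative

1. -70.88702, 144.82467
2. -89.46000, -179.37487
3. -89.75953, -177.64698
4. 35.86219, -0.33521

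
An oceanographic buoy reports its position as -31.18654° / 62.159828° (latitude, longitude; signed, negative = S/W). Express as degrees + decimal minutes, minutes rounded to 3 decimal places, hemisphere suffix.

31° 11.192′ S, 62° 9.590′ E

Latitude is negative → S; |value| = 31.186540
Latitude: 31° + 0.186540 × 60 = 31° 11.19240′
Lon: 62° + 0.159828 × 60 = 62° 9.58968′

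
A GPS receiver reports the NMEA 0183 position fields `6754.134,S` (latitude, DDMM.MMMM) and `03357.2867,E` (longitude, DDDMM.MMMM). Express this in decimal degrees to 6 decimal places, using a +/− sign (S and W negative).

-67.902233, 33.954778

φ: split at 2 digits → 67° and 54.134′; 67 + 54.134/60 = 67.9022333
hemisphere S, so the sign is −
λ: degrees = first 3 digits = 33, minutes = 57.2867; 33 + 57.2867/60 = 33.9547783
E ⇒ keep positive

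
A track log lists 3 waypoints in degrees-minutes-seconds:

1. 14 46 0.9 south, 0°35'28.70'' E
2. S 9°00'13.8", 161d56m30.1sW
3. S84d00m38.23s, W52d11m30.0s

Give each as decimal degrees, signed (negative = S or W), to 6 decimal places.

1. -14.766917, 0.591306
2. -9.003833, -161.941694
3. -84.010619, -52.191667

Point 1:
  Lat: 46′ + 0.9″ = 46.01500′; 14 + 46.01500/60 = 14.7669167
  S → negative
  Longitude: 0 + 35/60 + 28.7/3600 = 0.5913056
  E → positive
Point 2:
  φ: 0′ + 13.8″ = 0.23000′; 9 + 0.23000/60 = 9.0038333
  S → negative
  λ: 161 + 56/60 + 30.1/3600 = 161.9416944
  W → negative
Point 3:
  φ: 0′ + 38.23″ = 0.63717′; 84 + 0.63717/60 = 84.0106194
  S → negative
  λ: 52 + 11/60 + 30/3600 = 52.1916667
  W ⇒ negate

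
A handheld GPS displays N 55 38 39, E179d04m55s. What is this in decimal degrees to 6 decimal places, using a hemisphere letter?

φ: 55° + 38/60 + 39/3600 = 55 + 0.633333 + 0.010833 = 55.6441667
Longitude: 179° + 4/60 + 55/3600 = 179 + 0.066667 + 0.015278 = 179.0819444

55.644167° N, 179.081944° E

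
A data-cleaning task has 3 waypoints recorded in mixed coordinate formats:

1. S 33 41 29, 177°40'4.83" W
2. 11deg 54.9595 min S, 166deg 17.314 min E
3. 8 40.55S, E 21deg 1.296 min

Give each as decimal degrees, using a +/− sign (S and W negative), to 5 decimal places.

1. -33.69139, -177.66801
2. -11.91599, 166.28857
3. -8.67583, 21.02160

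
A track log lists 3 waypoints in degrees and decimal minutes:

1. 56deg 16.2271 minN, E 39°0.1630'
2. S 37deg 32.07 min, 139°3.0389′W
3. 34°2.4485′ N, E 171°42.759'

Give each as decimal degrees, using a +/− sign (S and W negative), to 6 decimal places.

1. 56.270452, 39.002717
2. -37.534500, -139.050648
3. 34.040808, 171.712650

Point 1:
  φ: 16.2271′ = 0.270452°; total 56.2704517
  N → positive
  Longitude: 39 + 0.163/60 = 39.0027167
  E ⇒ keep positive
Point 2:
  Latitude: 37 + 32.07/60 = 37.5345000
  hemisphere S, so the sign is −
  λ: 139 + 3.0389/60 = 139.0506483
  hemisphere W, so the sign is −
Point 3:
  Lat: 2.4485′ = 0.040808°; total 34.0408083
  N → positive
  λ: 42.759′ = 0.712650°; total 171.7126500
  E ⇒ keep positive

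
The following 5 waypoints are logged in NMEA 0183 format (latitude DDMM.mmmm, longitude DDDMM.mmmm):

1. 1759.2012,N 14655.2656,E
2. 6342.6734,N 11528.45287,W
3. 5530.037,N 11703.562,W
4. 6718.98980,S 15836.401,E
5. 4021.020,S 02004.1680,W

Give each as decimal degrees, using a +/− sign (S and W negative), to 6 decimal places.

Point 1:
  Lat: split at 2 digits → 17° and 59.2012′; 17 + 59.2012/60 = 17.9866867
  N ⇒ keep positive
  λ: degrees = first 3 digits = 146, minutes = 55.2656; 146 + 55.2656/60 = 146.9210933
  E ⇒ keep positive
Point 2:
  Latitude: split at 2 digits → 63° and 42.6734′; 63 + 42.6734/60 = 63.7112233
  N ⇒ keep positive
  Lon: degrees = first 3 digits = 115, minutes = 28.45287; 115 + 28.45287/60 = 115.4742145
  hemisphere W, so the sign is −
Point 3:
  φ: split at 2 digits → 55° and 30.037′; 55 + 30.037/60 = 55.5006167
  N → positive
  Longitude: degrees = first 3 digits = 117, minutes = 3.562; 117 + 3.562/60 = 117.0593667
  hemisphere W, so the sign is −
Point 4:
  Latitude: degrees = first 2 digits = 67, minutes = 18.9898; 67 + 18.9898/60 = 67.3164967
  S ⇒ negate
  Lon: degrees = first 3 digits = 158, minutes = 36.401; 158 + 36.401/60 = 158.6066833
  E → positive
Point 5:
  Latitude: split at 2 digits → 40° and 21.02′; 40 + 21.02/60 = 40.3503333
  hemisphere S, so the sign is −
  λ: degrees = first 3 digits = 20, minutes = 4.168; 20 + 4.168/60 = 20.0694667
  W → negative

1. 17.986687, 146.921093
2. 63.711223, -115.474215
3. 55.500617, -117.059367
4. -67.316497, 158.606683
5. -40.350333, -20.069467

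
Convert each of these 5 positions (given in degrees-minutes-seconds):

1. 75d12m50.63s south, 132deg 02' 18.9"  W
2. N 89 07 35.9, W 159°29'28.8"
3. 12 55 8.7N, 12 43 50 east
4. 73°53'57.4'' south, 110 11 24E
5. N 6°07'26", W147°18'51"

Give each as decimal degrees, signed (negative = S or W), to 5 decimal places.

Point 1:
  Latitude: 12′ + 50.63″ = 12.84383′; 75 + 12.84383/60 = 75.214064
  hemisphere S, so the sign is −
  Longitude: 132° + 2/60 + 18.9/3600 = 132 + 0.033333 + 0.005250 = 132.038583
  W → negative
Point 2:
  Latitude: 89 + 7/60 + 35.9/3600 = 89.126639
  N ⇒ keep positive
  Longitude: 159 + 29/60 + 28.8/3600 = 159.491333
  W → negative
Point 3:
  Lat: 12° + 55/60 + 8.7/3600 = 12 + 0.916667 + 0.002417 = 12.919083
  N ⇒ keep positive
  Lon: 12 + 43/60 + 50/3600 = 12.730556
  E ⇒ keep positive
Point 4:
  Lat: 73 + 53/60 + 57.4/3600 = 73.899278
  hemisphere S, so the sign is −
  λ: 110° + 11/60 + 24/3600 = 110 + 0.183333 + 0.006667 = 110.190000
  E ⇒ keep positive
Point 5:
  Latitude: 6 + 7/60 + 26/3600 = 6.123889
  N → positive
  Lon: 147 + 18/60 + 51/3600 = 147.314167
  hemisphere W, so the sign is −

1. -75.21406, -132.03858
2. 89.12664, -159.49133
3. 12.91908, 12.73056
4. -73.89928, 110.19000
5. 6.12389, -147.31417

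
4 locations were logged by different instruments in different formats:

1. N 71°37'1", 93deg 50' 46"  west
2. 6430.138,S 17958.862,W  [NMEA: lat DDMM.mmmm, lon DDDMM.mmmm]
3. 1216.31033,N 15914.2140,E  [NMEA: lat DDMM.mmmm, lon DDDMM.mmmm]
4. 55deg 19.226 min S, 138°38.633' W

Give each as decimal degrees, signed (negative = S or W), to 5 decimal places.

1. 71.61694, -93.84611
2. -64.50230, -179.98103
3. 12.27184, 159.23690
4. -55.32043, -138.64388

Point 1:
  φ: 37′ + 1″ = 37.01667′; 71 + 37.01667/60 = 71.616944
  N → positive
  λ: 93 + 50/60 + 46/3600 = 93.846111
  W ⇒ negate
Point 2:
  Lat: degrees = first 2 digits = 64, minutes = 30.138; 64 + 30.138/60 = 64.502300
  S ⇒ negate
  Lon: split at 3 digits → 179° and 58.862′; 179 + 58.862/60 = 179.981033
  hemisphere W, so the sign is −
Point 3:
  Lat: split at 2 digits → 12° and 16.31033′; 12 + 16.31033/60 = 12.271839
  N → positive
  Longitude: degrees = first 3 digits = 159, minutes = 14.214; 159 + 14.214/60 = 159.236900
  E ⇒ keep positive
Point 4:
  Latitude: 55 + 19.226/60 = 55.320433
  hemisphere S, so the sign is −
  λ: 38.633′ = 0.643883°; total 138.643883
  W ⇒ negate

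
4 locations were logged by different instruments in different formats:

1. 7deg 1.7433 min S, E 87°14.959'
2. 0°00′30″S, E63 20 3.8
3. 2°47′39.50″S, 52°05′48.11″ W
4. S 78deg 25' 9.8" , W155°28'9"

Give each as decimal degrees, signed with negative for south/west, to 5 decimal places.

1. -7.02906, 87.24932
2. -0.00833, 63.33439
3. -2.79431, -52.09670
4. -78.41939, -155.46917

Point 1:
  Lat: 7 + 1.7433/60 = 7.029055
  S → negative
  Longitude: 14.959′ = 0.249317°; total 87.249317
  E ⇒ keep positive
Point 2:
  Latitude: 0′ + 30″ = 0.50000′; 0 + 0.50000/60 = 0.008333
  S ⇒ negate
  Lon: 20′ + 3.8″ = 20.06333′; 63 + 20.06333/60 = 63.334389
  E → positive
Point 3:
  Lat: 2 + 47/60 + 39.5/3600 = 2.794306
  S ⇒ negate
  Lon: 52 + 5/60 + 48.11/3600 = 52.096697
  W → negative
Point 4:
  Lat: 25′ + 9.8″ = 25.16333′; 78 + 25.16333/60 = 78.419389
  S → negative
  Longitude: 155° + 28/60 + 9/3600 = 155 + 0.466667 + 0.002500 = 155.469167
  W ⇒ negate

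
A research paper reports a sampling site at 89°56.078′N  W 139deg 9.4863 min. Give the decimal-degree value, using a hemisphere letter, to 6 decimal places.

Lat: 56.078′ = 0.934633°; total 89.9346333
Longitude: 9.4863′ = 0.158105°; total 139.1581050

89.934633° N, 139.158105° W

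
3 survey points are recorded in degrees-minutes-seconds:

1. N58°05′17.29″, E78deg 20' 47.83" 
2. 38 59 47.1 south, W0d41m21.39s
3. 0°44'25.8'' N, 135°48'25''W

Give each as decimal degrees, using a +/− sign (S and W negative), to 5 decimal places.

1. 58.08814, 78.34662
2. -38.99642, -0.68928
3. 0.74050, -135.80694

Point 1:
  φ: 58 + 5/60 + 17.29/3600 = 58.088136
  N → positive
  Longitude: 78° + 20/60 + 47.83/3600 = 78 + 0.333333 + 0.013286 = 78.346619
  E → positive
Point 2:
  φ: 38° + 59/60 + 47.1/3600 = 38 + 0.983333 + 0.013083 = 38.996417
  hemisphere S, so the sign is −
  Longitude: 0 + 41/60 + 21.39/3600 = 0.689275
  W ⇒ negate
Point 3:
  φ: 44′ + 25.8″ = 44.43000′; 0 + 44.43000/60 = 0.740500
  N → positive
  λ: 48′ + 25″ = 48.41667′; 135 + 48.41667/60 = 135.806944
  hemisphere W, so the sign is −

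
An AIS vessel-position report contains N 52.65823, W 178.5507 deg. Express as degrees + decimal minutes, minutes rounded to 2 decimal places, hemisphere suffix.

Latitude: fractional part 0.658230 → 39.4938 minutes
Longitude: fractional part 0.550700 → 33.0420 minutes

52° 39.49′ N, 178° 33.04′ W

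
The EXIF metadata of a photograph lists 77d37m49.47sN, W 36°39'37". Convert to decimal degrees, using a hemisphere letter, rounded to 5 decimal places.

Latitude: 77° + 37/60 + 49.47/3600 = 77 + 0.616667 + 0.013742 = 77.630408
Longitude: 36° + 39/60 + 37/3600 = 36 + 0.650000 + 0.010278 = 36.660278

77.63041° N, 36.66028° W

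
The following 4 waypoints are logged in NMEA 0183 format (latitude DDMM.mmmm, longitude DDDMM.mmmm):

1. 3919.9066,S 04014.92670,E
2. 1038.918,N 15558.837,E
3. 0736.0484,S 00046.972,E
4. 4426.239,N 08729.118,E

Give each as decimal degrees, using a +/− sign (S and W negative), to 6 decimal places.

Point 1:
  φ: split at 2 digits → 39° and 19.9066′; 39 + 19.9066/60 = 39.3317767
  S → negative
  Longitude: degrees = first 3 digits = 40, minutes = 14.9267; 40 + 14.9267/60 = 40.2487783
  E ⇒ keep positive
Point 2:
  φ: split at 2 digits → 10° and 38.918′; 10 + 38.918/60 = 10.6486333
  N → positive
  Lon: degrees = first 3 digits = 155, minutes = 58.837; 155 + 58.837/60 = 155.9806167
  E ⇒ keep positive
Point 3:
  φ: split at 2 digits → 07° and 36.0484′; 7 + 36.0484/60 = 7.6008067
  S ⇒ negate
  Lon: degrees = first 3 digits = 0, minutes = 46.972; 0 + 46.972/60 = 0.7828667
  E ⇒ keep positive
Point 4:
  φ: split at 2 digits → 44° and 26.239′; 44 + 26.239/60 = 44.4373167
  N ⇒ keep positive
  Lon: split at 3 digits → 087° and 29.118′; 87 + 29.118/60 = 87.4853000
  E → positive

1. -39.331777, 40.248778
2. 10.648633, 155.980617
3. -7.600807, 0.782867
4. 44.437317, 87.485300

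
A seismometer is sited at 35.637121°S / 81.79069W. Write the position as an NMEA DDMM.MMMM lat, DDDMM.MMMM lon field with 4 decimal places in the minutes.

3538.2273,S / 08147.4414,W

φ: fractional part 0.637121 → 38.227260 minutes
λ: fractional part 0.790690 → 47.441400 minutes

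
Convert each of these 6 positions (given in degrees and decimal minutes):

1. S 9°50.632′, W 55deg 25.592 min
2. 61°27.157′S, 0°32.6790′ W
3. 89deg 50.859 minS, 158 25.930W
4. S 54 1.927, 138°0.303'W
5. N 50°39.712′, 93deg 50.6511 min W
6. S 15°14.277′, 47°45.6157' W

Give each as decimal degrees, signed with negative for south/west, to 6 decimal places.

1. -9.843867, -55.426533
2. -61.452617, -0.544650
3. -89.847650, -158.432167
4. -54.032117, -138.005050
5. 50.661867, -93.844185
6. -15.237950, -47.760262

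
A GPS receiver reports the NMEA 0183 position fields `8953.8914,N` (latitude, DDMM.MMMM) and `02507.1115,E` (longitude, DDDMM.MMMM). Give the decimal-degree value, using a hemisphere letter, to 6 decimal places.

89.898190° N, 25.118525° E

Latitude: split at 2 digits → 89° and 53.8914′; 89 + 53.8914/60 = 89.8981900
Lon: split at 3 digits → 025° and 7.1115′; 25 + 7.1115/60 = 25.1185250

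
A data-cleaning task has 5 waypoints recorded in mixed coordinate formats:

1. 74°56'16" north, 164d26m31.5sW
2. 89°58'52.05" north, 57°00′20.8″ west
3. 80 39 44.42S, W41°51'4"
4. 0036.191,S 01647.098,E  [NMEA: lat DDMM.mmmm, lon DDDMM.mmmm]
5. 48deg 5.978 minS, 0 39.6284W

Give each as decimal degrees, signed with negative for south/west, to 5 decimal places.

Point 1:
  φ: 74° + 56/60 + 16/3600 = 74 + 0.933333 + 0.004444 = 74.937778
  N ⇒ keep positive
  Longitude: 26′ + 31.5″ = 26.52500′; 164 + 26.52500/60 = 164.442083
  hemisphere W, so the sign is −
Point 2:
  Lat: 89° + 58/60 + 52.05/3600 = 89 + 0.966667 + 0.014458 = 89.981125
  N → positive
  λ: 0′ + 20.8″ = 0.34667′; 57 + 0.34667/60 = 57.005778
  hemisphere W, so the sign is −
Point 3:
  φ: 39′ + 44.42″ = 39.74033′; 80 + 39.74033/60 = 80.662339
  hemisphere S, so the sign is −
  λ: 41° + 51/60 + 4/3600 = 41 + 0.850000 + 0.001111 = 41.851111
  hemisphere W, so the sign is −
Point 4:
  Latitude: degrees = first 2 digits = 0, minutes = 36.191; 0 + 36.191/60 = 0.603183
  S → negative
  Lon: degrees = first 3 digits = 16, minutes = 47.098; 16 + 47.098/60 = 16.784967
  E ⇒ keep positive
Point 5:
  Latitude: 48 + 5.978/60 = 48.099633
  S → negative
  λ: 0 + 39.6284/60 = 0.660473
  W → negative

1. 74.93778, -164.44208
2. 89.98113, -57.00578
3. -80.66234, -41.85111
4. -0.60318, 16.78497
5. -48.09963, -0.66047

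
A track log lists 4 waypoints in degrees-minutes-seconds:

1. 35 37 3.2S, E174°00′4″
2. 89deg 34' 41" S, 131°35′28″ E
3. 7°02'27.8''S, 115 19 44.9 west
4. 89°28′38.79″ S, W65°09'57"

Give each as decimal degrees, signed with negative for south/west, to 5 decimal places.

1. -35.61756, 174.00111
2. -89.57806, 131.59111
3. -7.04106, -115.32914
4. -89.47744, -65.16583

Point 1:
  Latitude: 35 + 37/60 + 3.2/3600 = 35.617556
  hemisphere S, so the sign is −
  λ: 174 + 0/60 + 4/3600 = 174.001111
  E ⇒ keep positive
Point 2:
  φ: 89° + 34/60 + 41/3600 = 89 + 0.566667 + 0.011389 = 89.578056
  S ⇒ negate
  Lon: 131° + 35/60 + 28/3600 = 131 + 0.583333 + 0.007778 = 131.591111
  E → positive
Point 3:
  φ: 7 + 2/60 + 27.8/3600 = 7.041056
  S ⇒ negate
  Lon: 115 + 19/60 + 44.9/3600 = 115.329139
  W ⇒ negate
Point 4:
  Lat: 28′ + 38.79″ = 28.64650′; 89 + 28.64650/60 = 89.477442
  S ⇒ negate
  Lon: 65° + 9/60 + 57/3600 = 65 + 0.150000 + 0.015833 = 65.165833
  W → negative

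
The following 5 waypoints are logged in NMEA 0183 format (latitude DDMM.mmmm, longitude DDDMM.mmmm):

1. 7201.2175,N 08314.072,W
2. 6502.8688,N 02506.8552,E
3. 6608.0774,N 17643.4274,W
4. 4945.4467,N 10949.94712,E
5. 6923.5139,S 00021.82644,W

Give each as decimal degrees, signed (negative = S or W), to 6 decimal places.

1. 72.020292, -83.234533
2. 65.047813, 25.114253
3. 66.134623, -176.723790
4. 49.757445, 109.832452
5. -69.391898, -0.363774

Point 1:
  Latitude: degrees = first 2 digits = 72, minutes = 1.2175; 72 + 1.2175/60 = 72.0202917
  N ⇒ keep positive
  Longitude: split at 3 digits → 083° and 14.072′; 83 + 14.072/60 = 83.2345333
  hemisphere W, so the sign is −
Point 2:
  Latitude: degrees = first 2 digits = 65, minutes = 2.8688; 65 + 2.8688/60 = 65.0478133
  N ⇒ keep positive
  λ: degrees = first 3 digits = 25, minutes = 6.8552; 25 + 6.8552/60 = 25.1142533
  E ⇒ keep positive
Point 3:
  φ: split at 2 digits → 66° and 8.0774′; 66 + 8.0774/60 = 66.1346233
  N → positive
  λ: split at 3 digits → 176° and 43.4274′; 176 + 43.4274/60 = 176.7237900
  W → negative
Point 4:
  Lat: degrees = first 2 digits = 49, minutes = 45.4467; 49 + 45.4467/60 = 49.7574450
  N → positive
  Longitude: split at 3 digits → 109° and 49.94712′; 109 + 49.94712/60 = 109.8324520
  E → positive
Point 5:
  φ: split at 2 digits → 69° and 23.5139′; 69 + 23.5139/60 = 69.3918983
  S ⇒ negate
  λ: degrees = first 3 digits = 0, minutes = 21.82644; 0 + 21.82644/60 = 0.3637740
  hemisphere W, so the sign is −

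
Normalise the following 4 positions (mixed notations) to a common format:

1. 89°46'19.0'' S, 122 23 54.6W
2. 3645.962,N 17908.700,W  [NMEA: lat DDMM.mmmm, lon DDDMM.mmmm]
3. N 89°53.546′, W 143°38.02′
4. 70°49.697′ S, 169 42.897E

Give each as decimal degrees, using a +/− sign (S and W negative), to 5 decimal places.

1. -89.77194, -122.39850
2. 36.76603, -179.14500
3. 89.89243, -143.63367
4. -70.82828, 169.71495

Point 1:
  Latitude: 46′ + 19″ = 46.31667′; 89 + 46.31667/60 = 89.771944
  S → negative
  Lon: 122 + 23/60 + 54.6/3600 = 122.398500
  W ⇒ negate
Point 2:
  φ: split at 2 digits → 36° and 45.962′; 36 + 45.962/60 = 36.766033
  N → positive
  Lon: split at 3 digits → 179° and 8.7′; 179 + 8.7/60 = 179.145000
  W → negative
Point 3:
  Latitude: 89 + 53.546/60 = 89.892433
  N → positive
  Lon: 143 + 38.02/60 = 143.633667
  hemisphere W, so the sign is −
Point 4:
  Lat: 70 + 49.697/60 = 70.828283
  hemisphere S, so the sign is −
  λ: 42.897′ = 0.714950°; total 169.714950
  E ⇒ keep positive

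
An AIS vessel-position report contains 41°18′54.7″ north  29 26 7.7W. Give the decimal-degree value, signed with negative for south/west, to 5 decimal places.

Lat: 41 + 18/60 + 54.7/3600 = 41.315194
N → positive
λ: 29 + 26/60 + 7.7/3600 = 29.435472
W → negative

41.31519, -29.43547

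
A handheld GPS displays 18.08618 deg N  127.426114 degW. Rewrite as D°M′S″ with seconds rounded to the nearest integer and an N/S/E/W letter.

φ: whole degrees 18; 5.17080′ → 5′ and 10.25″
Lon: 0.426114° → 25.56684′; 0.56684 × 60 = 34.01″

18°05′10″ N, 127°25′34″ W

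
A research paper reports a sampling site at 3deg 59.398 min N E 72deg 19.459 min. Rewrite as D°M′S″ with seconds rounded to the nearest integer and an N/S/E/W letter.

φ: fractional minutes 0.39800 × 60 = 23.88″
Lon: 19.45900′ → 19′ and 0.45900 × 60 = 27.54″

3°59′24″ N, 72°19′28″ E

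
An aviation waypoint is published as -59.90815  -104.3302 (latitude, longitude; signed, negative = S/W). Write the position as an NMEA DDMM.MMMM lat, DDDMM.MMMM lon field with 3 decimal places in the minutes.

5954.489,S / 10419.812,W

Latitude is negative → S; |value| = 59.908150
Lat: 59° + 0.908150 × 60 = 59° 54.48900′
Longitude is negative → W; |value| = 104.330200
Lon: fractional part 0.330200 → 19.81200 minutes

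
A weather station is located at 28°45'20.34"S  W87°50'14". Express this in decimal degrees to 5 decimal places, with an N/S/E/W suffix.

Lat: 45′ + 20.34″ = 45.33900′; 28 + 45.33900/60 = 28.755650
Lon: 87° + 50/60 + 14/3600 = 87 + 0.833333 + 0.003889 = 87.837222

28.75565° S, 87.83722° W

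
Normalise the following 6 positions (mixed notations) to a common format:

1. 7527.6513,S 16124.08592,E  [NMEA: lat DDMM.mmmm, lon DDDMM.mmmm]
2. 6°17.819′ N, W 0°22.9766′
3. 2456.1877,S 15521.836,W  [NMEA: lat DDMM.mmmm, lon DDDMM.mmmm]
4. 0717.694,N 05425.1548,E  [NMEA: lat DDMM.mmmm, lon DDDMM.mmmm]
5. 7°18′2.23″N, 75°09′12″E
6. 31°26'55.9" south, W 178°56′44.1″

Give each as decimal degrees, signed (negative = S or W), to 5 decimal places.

Point 1:
  Latitude: degrees = first 2 digits = 75, minutes = 27.6513; 75 + 27.6513/60 = 75.460855
  S ⇒ negate
  λ: degrees = first 3 digits = 161, minutes = 24.08592; 161 + 24.08592/60 = 161.401432
  E → positive
Point 2:
  Latitude: 6 + 17.819/60 = 6.296983
  N → positive
  Longitude: 22.9766′ = 0.382943°; total 0.382943
  hemisphere W, so the sign is −
Point 3:
  Lat: degrees = first 2 digits = 24, minutes = 56.1877; 24 + 56.1877/60 = 24.936462
  S ⇒ negate
  Longitude: degrees = first 3 digits = 155, minutes = 21.836; 155 + 21.836/60 = 155.363933
  hemisphere W, so the sign is −
Point 4:
  φ: split at 2 digits → 07° and 17.694′; 7 + 17.694/60 = 7.294900
  N → positive
  Lon: degrees = first 3 digits = 54, minutes = 25.1548; 54 + 25.1548/60 = 54.419247
  E ⇒ keep positive
Point 5:
  Latitude: 18′ + 2.23″ = 18.03717′; 7 + 18.03717/60 = 7.300619
  N ⇒ keep positive
  λ: 75° + 9/60 + 12/3600 = 75 + 0.150000 + 0.003333 = 75.153333
  E → positive
Point 6:
  Lat: 26′ + 55.9″ = 26.93167′; 31 + 26.93167/60 = 31.448861
  hemisphere S, so the sign is −
  λ: 56′ + 44.1″ = 56.73500′; 178 + 56.73500/60 = 178.945583
  hemisphere W, so the sign is −

1. -75.46086, 161.40143
2. 6.29698, -0.38294
3. -24.93646, -155.36393
4. 7.29490, 54.41925
5. 7.30062, 75.15333
6. -31.44886, -178.94558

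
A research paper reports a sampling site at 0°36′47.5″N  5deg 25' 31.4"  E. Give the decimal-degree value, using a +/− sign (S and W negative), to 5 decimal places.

0.61319, 5.42539

φ: 0 + 36/60 + 47.5/3600 = 0.613194
N → positive
Longitude: 5° + 25/60 + 31.4/3600 = 5 + 0.416667 + 0.008722 = 5.425389
E ⇒ keep positive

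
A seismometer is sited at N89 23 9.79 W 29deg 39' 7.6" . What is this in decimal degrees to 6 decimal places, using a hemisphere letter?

Lat: 89° + 23/60 + 9.79/3600 = 89 + 0.383333 + 0.002719 = 89.3860528
λ: 29° + 39/60 + 7.6/3600 = 29 + 0.650000 + 0.002111 = 29.6521111

89.386053° N, 29.652111° W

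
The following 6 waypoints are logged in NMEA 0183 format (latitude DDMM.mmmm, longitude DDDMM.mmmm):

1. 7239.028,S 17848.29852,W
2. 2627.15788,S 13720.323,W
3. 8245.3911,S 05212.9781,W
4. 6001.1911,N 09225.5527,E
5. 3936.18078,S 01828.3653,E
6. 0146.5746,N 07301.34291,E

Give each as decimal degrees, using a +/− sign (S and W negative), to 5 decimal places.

Point 1:
  φ: degrees = first 2 digits = 72, minutes = 39.028; 72 + 39.028/60 = 72.650467
  S ⇒ negate
  λ: degrees = first 3 digits = 178, minutes = 48.29852; 178 + 48.29852/60 = 178.804975
  W ⇒ negate
Point 2:
  φ: split at 2 digits → 26° and 27.15788′; 26 + 27.15788/60 = 26.452631
  hemisphere S, so the sign is −
  Longitude: split at 3 digits → 137° and 20.323′; 137 + 20.323/60 = 137.338717
  W → negative
Point 3:
  Lat: degrees = first 2 digits = 82, minutes = 45.3911; 82 + 45.3911/60 = 82.756518
  S → negative
  Lon: split at 3 digits → 052° and 12.9781′; 52 + 12.9781/60 = 52.216302
  W ⇒ negate
Point 4:
  Latitude: split at 2 digits → 60° and 1.1911′; 60 + 1.1911/60 = 60.019852
  N ⇒ keep positive
  Longitude: split at 3 digits → 092° and 25.5527′; 92 + 25.5527/60 = 92.425878
  E ⇒ keep positive
Point 5:
  Lat: split at 2 digits → 39° and 36.18078′; 39 + 36.18078/60 = 39.603013
  S → negative
  λ: split at 3 digits → 018° and 28.3653′; 18 + 28.3653/60 = 18.472755
  E → positive
Point 6:
  Lat: split at 2 digits → 01° and 46.5746′; 1 + 46.5746/60 = 1.776243
  N ⇒ keep positive
  λ: split at 3 digits → 073° and 1.34291′; 73 + 1.34291/60 = 73.022382
  E ⇒ keep positive

1. -72.65047, -178.80498
2. -26.45263, -137.33872
3. -82.75652, -52.21630
4. 60.01985, 92.42588
5. -39.60301, 18.47276
6. 1.77624, 73.02238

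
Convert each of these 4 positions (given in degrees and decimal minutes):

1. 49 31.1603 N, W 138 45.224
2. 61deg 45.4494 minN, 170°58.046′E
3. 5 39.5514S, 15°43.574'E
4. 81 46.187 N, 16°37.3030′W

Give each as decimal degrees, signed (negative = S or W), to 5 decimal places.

1. 49.51934, -138.75373
2. 61.75749, 170.96743
3. -5.65919, 15.72623
4. 81.76978, -16.62172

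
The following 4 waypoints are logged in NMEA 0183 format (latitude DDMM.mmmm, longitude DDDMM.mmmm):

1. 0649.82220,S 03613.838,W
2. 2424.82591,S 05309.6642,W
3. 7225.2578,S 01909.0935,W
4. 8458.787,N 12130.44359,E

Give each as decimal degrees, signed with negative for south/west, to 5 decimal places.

1. -6.83037, -36.23063
2. -24.41377, -53.16107
3. -72.42096, -19.15156
4. 84.97978, 121.50739

Point 1:
  φ: split at 2 digits → 06° and 49.8222′; 6 + 49.8222/60 = 6.830370
  hemisphere S, so the sign is −
  Longitude: split at 3 digits → 036° and 13.838′; 36 + 13.838/60 = 36.230633
  W → negative
Point 2:
  Lat: degrees = first 2 digits = 24, minutes = 24.82591; 24 + 24.82591/60 = 24.413765
  hemisphere S, so the sign is −
  Longitude: split at 3 digits → 053° and 9.6642′; 53 + 9.6642/60 = 53.161070
  W → negative
Point 3:
  φ: split at 2 digits → 72° and 25.2578′; 72 + 25.2578/60 = 72.420963
  S → negative
  λ: split at 3 digits → 019° and 9.0935′; 19 + 9.0935/60 = 19.151558
  hemisphere W, so the sign is −
Point 4:
  Latitude: split at 2 digits → 84° and 58.787′; 84 + 58.787/60 = 84.979783
  N → positive
  λ: degrees = first 3 digits = 121, minutes = 30.44359; 121 + 30.44359/60 = 121.507393
  E ⇒ keep positive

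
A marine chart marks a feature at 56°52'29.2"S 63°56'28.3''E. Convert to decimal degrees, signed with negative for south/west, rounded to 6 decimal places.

-56.874778, 63.941194

φ: 56° + 52/60 + 29.2/3600 = 56 + 0.866667 + 0.008111 = 56.8747778
S → negative
Longitude: 56′ + 28.3″ = 56.47167′; 63 + 56.47167/60 = 63.9411944
E ⇒ keep positive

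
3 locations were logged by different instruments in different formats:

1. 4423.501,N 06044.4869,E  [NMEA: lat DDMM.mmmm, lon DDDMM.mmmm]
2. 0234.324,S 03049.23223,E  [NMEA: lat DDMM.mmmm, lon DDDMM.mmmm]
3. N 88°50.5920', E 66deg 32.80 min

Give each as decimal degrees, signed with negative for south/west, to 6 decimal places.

Point 1:
  Lat: split at 2 digits → 44° and 23.501′; 44 + 23.501/60 = 44.3916833
  N → positive
  λ: degrees = first 3 digits = 60, minutes = 44.4869; 60 + 44.4869/60 = 60.7414483
  E ⇒ keep positive
Point 2:
  Latitude: split at 2 digits → 02° and 34.324′; 2 + 34.324/60 = 2.5720667
  S ⇒ negate
  Longitude: split at 3 digits → 030° and 49.23223′; 30 + 49.23223/60 = 30.8205372
  E ⇒ keep positive
Point 3:
  φ: 88 + 50.592/60 = 88.8432000
  N ⇒ keep positive
  λ: 32.8′ = 0.546667°; total 66.5466667
  E → positive

1. 44.391683, 60.741448
2. -2.572067, 30.820537
3. 88.843200, 66.546667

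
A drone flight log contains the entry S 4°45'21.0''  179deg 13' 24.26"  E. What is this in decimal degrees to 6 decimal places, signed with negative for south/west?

Latitude: 4 + 45/60 + 21/3600 = 4.7558333
S ⇒ negate
Longitude: 179° + 13/60 + 24.26/3600 = 179 + 0.216667 + 0.006739 = 179.2234056
E ⇒ keep positive

-4.755833, 179.223406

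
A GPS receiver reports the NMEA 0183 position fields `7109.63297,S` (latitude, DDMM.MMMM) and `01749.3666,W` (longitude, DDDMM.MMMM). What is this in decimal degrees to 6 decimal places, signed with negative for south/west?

-71.160550, -17.822777

φ: split at 2 digits → 71° and 9.63297′; 71 + 9.63297/60 = 71.1605495
hemisphere S, so the sign is −
Lon: split at 3 digits → 017° and 49.3666′; 17 + 49.3666/60 = 17.8227767
W → negative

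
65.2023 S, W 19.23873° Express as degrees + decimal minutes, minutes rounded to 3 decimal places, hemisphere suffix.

φ: fractional part 0.202300 → 12.13800 minutes
λ: minutes = (19.238730 − 19) × 60 = 14.32380

65° 12.138′ S, 19° 14.324′ W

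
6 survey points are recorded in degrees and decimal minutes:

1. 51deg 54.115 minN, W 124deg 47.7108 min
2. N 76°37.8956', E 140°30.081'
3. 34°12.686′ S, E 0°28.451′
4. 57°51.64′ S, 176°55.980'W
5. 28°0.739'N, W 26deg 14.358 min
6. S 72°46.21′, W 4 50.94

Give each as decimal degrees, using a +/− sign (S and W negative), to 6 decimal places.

1. 51.901917, -124.795180
2. 76.631593, 140.501350
3. -34.211433, 0.474183
4. -57.860667, -176.933000
5. 28.012317, -26.239300
6. -72.770167, -4.849000

Point 1:
  φ: 54.115′ = 0.901917°; total 51.9019167
  N → positive
  λ: 47.7108′ = 0.795180°; total 124.7951800
  W ⇒ negate
Point 2:
  Lat: 76 + 37.8956/60 = 76.6315933
  N → positive
  Longitude: 140 + 30.081/60 = 140.5013500
  E → positive
Point 3:
  Lat: 12.686′ = 0.211433°; total 34.2114333
  S → negative
  Lon: 0 + 28.451/60 = 0.4741833
  E ⇒ keep positive
Point 4:
  Lat: 57 + 51.64/60 = 57.8606667
  S ⇒ negate
  λ: 176 + 55.98/60 = 176.9330000
  hemisphere W, so the sign is −
Point 5:
  Latitude: 0.739′ = 0.012317°; total 28.0123167
  N ⇒ keep positive
  Lon: 26 + 14.358/60 = 26.2393000
  hemisphere W, so the sign is −
Point 6:
  Latitude: 72 + 46.21/60 = 72.7701667
  hemisphere S, so the sign is −
  Lon: 50.94′ = 0.849000°; total 4.8490000
  W ⇒ negate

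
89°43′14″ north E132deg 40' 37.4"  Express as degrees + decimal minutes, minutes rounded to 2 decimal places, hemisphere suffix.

89° 43.23′ N, 132° 40.62′ E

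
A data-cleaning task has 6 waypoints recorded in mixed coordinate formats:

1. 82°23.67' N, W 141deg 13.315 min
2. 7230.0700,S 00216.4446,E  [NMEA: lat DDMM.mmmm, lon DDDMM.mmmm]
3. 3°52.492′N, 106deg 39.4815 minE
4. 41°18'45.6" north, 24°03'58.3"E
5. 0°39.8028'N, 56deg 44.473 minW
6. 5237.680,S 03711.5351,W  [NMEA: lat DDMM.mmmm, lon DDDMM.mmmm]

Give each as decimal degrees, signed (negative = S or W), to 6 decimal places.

1. 82.394500, -141.221917
2. -72.501167, 2.274077
3. 3.874867, 106.658025
4. 41.312667, 24.066194
5. 0.663380, -56.741217
6. -52.628000, -37.192252

Point 1:
  Latitude: 82 + 23.67/60 = 82.3945000
  N → positive
  λ: 13.315′ = 0.221917°; total 141.2219167
  W ⇒ negate
Point 2:
  φ: split at 2 digits → 72° and 30.07′; 72 + 30.07/60 = 72.5011667
  S → negative
  λ: degrees = first 3 digits = 2, minutes = 16.4446; 2 + 16.4446/60 = 2.2740767
  E ⇒ keep positive
Point 3:
  Lat: 52.492′ = 0.874867°; total 3.8748667
  N → positive
  λ: 106 + 39.4815/60 = 106.6580250
  E → positive
Point 4:
  Latitude: 18′ + 45.6″ = 18.76000′; 41 + 18.76000/60 = 41.3126667
  N → positive
  Longitude: 3′ + 58.3″ = 3.97167′; 24 + 3.97167/60 = 24.0661944
  E ⇒ keep positive
Point 5:
  Lat: 0 + 39.8028/60 = 0.6633800
  N → positive
  Longitude: 56 + 44.473/60 = 56.7412167
  hemisphere W, so the sign is −
Point 6:
  φ: degrees = first 2 digits = 52, minutes = 37.68; 52 + 37.68/60 = 52.6280000
  S → negative
  Longitude: degrees = first 3 digits = 37, minutes = 11.5351; 37 + 11.5351/60 = 37.1922517
  W → negative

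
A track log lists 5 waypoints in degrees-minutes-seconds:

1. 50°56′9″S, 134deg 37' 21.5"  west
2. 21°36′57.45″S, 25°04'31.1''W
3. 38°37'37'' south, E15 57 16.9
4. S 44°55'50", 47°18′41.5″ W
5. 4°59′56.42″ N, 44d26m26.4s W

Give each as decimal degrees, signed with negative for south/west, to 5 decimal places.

Point 1:
  Lat: 56′ + 9″ = 56.15000′; 50 + 56.15000/60 = 50.935833
  S ⇒ negate
  Lon: 134° + 37/60 + 21.5/3600 = 134 + 0.616667 + 0.005972 = 134.622639
  W ⇒ negate
Point 2:
  Lat: 36′ + 57.45″ = 36.95750′; 21 + 36.95750/60 = 21.615958
  hemisphere S, so the sign is −
  Longitude: 25 + 4/60 + 31.1/3600 = 25.075306
  W → negative
Point 3:
  Latitude: 38° + 37/60 + 37/3600 = 38 + 0.616667 + 0.010278 = 38.626944
  S → negative
  λ: 57′ + 16.9″ = 57.28167′; 15 + 57.28167/60 = 15.954694
  E → positive
Point 4:
  φ: 44 + 55/60 + 50/3600 = 44.930556
  hemisphere S, so the sign is −
  λ: 47 + 18/60 + 41.5/3600 = 47.311528
  W ⇒ negate
Point 5:
  Latitude: 59′ + 56.42″ = 59.94033′; 4 + 59.94033/60 = 4.999006
  N ⇒ keep positive
  λ: 44° + 26/60 + 26.4/3600 = 44 + 0.433333 + 0.007333 = 44.440667
  W ⇒ negate

1. -50.93583, -134.62264
2. -21.61596, -25.07531
3. -38.62694, 15.95469
4. -44.93056, -47.31153
5. 4.99901, -44.44067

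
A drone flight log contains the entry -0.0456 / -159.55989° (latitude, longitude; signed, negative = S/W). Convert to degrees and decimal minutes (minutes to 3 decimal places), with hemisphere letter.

0° 2.736′ S, 159° 33.593′ W

Latitude is negative → S; |value| = 0.045600
Latitude: 0° + 0.045600 × 60 = 0° 2.73600′
Longitude is negative → W; |value| = 159.559890
Longitude: fractional part 0.559890 → 33.59340 minutes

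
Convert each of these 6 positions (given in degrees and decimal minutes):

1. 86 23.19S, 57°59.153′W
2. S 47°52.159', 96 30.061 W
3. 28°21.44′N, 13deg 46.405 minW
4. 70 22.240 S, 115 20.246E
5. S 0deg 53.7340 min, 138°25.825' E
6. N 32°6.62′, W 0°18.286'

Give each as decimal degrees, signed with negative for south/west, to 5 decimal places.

Point 1:
  Latitude: 86 + 23.19/60 = 86.386500
  hemisphere S, so the sign is −
  λ: 57 + 59.153/60 = 57.985883
  W ⇒ negate
Point 2:
  Latitude: 52.159′ = 0.869317°; total 47.869317
  S ⇒ negate
  Longitude: 30.061′ = 0.501017°; total 96.501017
  W → negative
Point 3:
  Latitude: 28 + 21.44/60 = 28.357333
  N → positive
  Longitude: 13 + 46.405/60 = 13.773417
  W ⇒ negate
Point 4:
  Latitude: 70 + 22.24/60 = 70.370667
  S ⇒ negate
  λ: 115 + 20.246/60 = 115.337433
  E → positive
Point 5:
  φ: 0 + 53.734/60 = 0.895567
  S ⇒ negate
  Longitude: 138 + 25.825/60 = 138.430417
  E → positive
Point 6:
  φ: 32 + 6.62/60 = 32.110333
  N ⇒ keep positive
  Longitude: 18.286′ = 0.304767°; total 0.304767
  W → negative

1. -86.38650, -57.98588
2. -47.86932, -96.50102
3. 28.35733, -13.77342
4. -70.37067, 115.33743
5. -0.89557, 138.43042
6. 32.11033, -0.30477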